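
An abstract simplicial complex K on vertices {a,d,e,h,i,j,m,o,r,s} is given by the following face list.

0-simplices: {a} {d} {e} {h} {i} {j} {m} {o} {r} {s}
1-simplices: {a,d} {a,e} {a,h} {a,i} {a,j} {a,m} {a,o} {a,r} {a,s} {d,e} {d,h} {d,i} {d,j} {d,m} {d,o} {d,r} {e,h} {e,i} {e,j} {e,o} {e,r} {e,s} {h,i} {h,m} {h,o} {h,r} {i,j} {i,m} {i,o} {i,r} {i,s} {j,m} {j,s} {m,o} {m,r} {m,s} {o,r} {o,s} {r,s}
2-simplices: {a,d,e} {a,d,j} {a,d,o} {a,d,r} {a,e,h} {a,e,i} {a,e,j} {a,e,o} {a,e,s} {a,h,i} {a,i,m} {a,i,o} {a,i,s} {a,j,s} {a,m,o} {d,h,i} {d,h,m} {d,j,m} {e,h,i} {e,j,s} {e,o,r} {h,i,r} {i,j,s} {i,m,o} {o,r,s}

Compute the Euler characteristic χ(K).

n_0=10 n_1=39 n_2=25
χ=+10−39+25=-4

χ(K)=-4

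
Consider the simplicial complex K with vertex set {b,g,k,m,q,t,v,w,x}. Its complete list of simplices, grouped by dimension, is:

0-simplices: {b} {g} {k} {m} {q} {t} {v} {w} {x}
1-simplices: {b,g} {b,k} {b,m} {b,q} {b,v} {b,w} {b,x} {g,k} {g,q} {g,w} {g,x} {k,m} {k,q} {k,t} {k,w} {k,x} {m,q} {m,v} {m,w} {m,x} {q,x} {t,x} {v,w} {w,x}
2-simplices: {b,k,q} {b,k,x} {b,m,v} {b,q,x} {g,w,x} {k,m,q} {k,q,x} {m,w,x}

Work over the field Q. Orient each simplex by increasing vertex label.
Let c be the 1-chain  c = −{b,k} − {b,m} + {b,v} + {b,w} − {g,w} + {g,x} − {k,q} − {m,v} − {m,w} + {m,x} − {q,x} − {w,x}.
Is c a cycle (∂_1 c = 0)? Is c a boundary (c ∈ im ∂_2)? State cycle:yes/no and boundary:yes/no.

cycle:yes boundary:no

n_0=9 n_1=24 n_2=8  [Q]
∂1: piv[bg,bk,bm,bq,bv,bw,bx,kt] rk=8  ker:gk,gq,gw,gx,km,kq,kw,kx,mq,mv,mw,mx,qx,tx,vw,wx
∂2: piv[bkq,bkx,bmv,bqx,gwx,kmq,mwx] rk=7  ker:kqx
∂1c = 0
c vs im∂2: residual ≠ 0 ⇒ not boundary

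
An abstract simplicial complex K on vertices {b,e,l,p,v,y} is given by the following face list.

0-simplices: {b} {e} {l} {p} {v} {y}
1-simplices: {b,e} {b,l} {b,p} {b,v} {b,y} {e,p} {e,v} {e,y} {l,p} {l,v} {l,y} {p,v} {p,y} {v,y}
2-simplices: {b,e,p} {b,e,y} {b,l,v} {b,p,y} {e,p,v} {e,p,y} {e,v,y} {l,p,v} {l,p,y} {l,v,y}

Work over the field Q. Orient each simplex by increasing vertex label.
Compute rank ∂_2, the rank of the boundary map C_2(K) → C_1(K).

n_0=6 n_1=14 n_2=10  [Q]
∂1: piv[be,bl,bp,bv,by] rk=5  ker:ep,ev,ey,lp,lv,ly,pv,py,vy
∂2: piv[bep,bey,blv,bpy,epv,evy,lpv,lpy] rk=8  ker:epy,lvy
rk∂_2=8

rank∂_2=8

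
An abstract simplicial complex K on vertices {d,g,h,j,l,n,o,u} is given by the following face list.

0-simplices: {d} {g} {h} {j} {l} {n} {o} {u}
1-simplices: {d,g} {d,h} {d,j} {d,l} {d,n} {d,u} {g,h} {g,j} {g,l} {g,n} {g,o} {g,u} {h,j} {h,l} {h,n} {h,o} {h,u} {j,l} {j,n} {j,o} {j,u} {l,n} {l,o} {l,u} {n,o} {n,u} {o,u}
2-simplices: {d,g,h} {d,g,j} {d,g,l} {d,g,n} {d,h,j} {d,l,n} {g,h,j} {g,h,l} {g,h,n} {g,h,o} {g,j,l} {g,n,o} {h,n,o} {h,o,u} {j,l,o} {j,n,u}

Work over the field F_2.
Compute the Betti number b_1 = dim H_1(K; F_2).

b_1=6

n_0=8 n_1=27 n_2=16  [Z2]
∂1: piv[dg,dh,dj,dl,dn,du,go] rk=7  ker:gh,gj,gl,gn,gu,hj,hl,hn,ho,hu,jl,jn,jo,ju,ln,lo,lu,no,nu,ou
∂2: piv[dgh,dgj,dgl,dgn,dhj,dln,ghl,ghn,gho,gjl,gno,hou,jlo,jnu] rk=14  ker:ghj,hno
b_1=(27−7)−14=6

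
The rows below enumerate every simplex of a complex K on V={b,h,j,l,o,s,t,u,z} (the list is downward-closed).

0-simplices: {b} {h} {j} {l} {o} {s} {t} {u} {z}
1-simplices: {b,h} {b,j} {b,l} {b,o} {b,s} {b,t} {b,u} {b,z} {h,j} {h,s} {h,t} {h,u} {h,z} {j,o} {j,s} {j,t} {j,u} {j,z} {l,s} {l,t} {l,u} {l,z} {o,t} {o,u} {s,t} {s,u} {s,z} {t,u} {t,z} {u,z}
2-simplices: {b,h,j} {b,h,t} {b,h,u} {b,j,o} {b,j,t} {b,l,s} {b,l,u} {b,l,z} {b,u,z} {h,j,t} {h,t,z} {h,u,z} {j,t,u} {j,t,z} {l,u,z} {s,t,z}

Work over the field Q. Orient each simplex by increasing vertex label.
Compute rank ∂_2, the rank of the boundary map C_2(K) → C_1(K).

n_0=9 n_1=30 n_2=16  [Q]
∂1: piv[bh,bj,bl,bo,bs,bt,bu,bz] rk=8  ker:hj,hs,ht,hu,hz,jo,js,jt,ju,jz,ls,lt,lu,lz,ot,ou,st,su,sz,tu,tz,uz
∂2: piv[bhj,bht,bhu,bjo,bjt,bls,blu,blz,buz,htz,huz,jtu,jtz,stz] rk=14  ker:hjt,luz
rk∂_2=14

rank∂_2=14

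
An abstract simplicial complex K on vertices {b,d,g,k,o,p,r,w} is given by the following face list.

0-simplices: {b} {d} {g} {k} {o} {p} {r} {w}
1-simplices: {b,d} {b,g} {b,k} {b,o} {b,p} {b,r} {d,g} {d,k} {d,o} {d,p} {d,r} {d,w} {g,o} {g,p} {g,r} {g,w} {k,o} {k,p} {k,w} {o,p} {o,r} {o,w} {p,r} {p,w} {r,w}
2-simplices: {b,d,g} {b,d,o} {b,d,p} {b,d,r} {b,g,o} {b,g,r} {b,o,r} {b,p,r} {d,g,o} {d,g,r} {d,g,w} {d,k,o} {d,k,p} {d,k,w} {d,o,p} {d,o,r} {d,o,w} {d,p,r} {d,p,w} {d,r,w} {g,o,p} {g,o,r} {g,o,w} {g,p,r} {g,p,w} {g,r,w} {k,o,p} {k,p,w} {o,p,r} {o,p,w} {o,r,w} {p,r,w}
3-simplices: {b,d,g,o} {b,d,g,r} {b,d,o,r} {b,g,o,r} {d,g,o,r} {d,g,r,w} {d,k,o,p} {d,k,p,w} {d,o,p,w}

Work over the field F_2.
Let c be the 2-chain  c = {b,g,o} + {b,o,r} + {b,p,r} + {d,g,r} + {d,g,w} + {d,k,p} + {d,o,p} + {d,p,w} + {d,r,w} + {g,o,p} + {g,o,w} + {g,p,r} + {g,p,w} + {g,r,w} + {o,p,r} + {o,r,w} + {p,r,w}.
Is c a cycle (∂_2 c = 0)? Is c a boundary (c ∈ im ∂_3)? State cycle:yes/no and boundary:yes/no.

cycle:no boundary:no

n_0=8 n_1=25 n_2=32 n_3=9  [Z2]
∂1: piv[bd,bg,bk,bo,bp,br,dw] rk=7  ker:dg,dk,do,dp,dr,go,gp,gr,gw,ko,kp,kw,op,or,ow,pr,pw,rw
∂2: piv[bdg,bdo,bdp,bdr,bgo,bgr,bor,bpr,dgw,dko,dkp,dkw,dop,dow,dpw,drw,gop] rk=17  ker:dgo,dgr,dor,dpr,gor,gow,gpr,gpw,grw,kop,kpw,opr,opw,orw,prw
∂3: piv[bdgo,bdgr,bdor,bgor,dgrw,dkop,dkpw,dopw] rk=8  ker:dgor
∂2c = {b,g} + {b,p} + {d,k} + {d,o} + {d,p} + {d,w} + {g,o} + {g,p} + {g,r} + {k,p} + {o,p} + {o,r} + {p,w}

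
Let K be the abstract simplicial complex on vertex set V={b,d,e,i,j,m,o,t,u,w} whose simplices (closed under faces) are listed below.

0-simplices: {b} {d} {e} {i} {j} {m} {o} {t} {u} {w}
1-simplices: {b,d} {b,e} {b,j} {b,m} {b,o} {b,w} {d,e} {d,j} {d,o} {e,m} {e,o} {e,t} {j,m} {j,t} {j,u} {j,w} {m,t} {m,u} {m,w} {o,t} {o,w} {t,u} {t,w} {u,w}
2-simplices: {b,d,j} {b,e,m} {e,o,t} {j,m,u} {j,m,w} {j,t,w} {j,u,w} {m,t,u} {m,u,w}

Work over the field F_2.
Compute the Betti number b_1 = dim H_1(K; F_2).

b_1=8

n_0=10 n_1=24 n_2=9  [Z2]
∂1: piv[bd,be,bj,bm,bo,bw,et,ju] rk=8  ker:de,dj,do,em,eo,jm,jt,jw,mt,mu,mw,ot,ow,tu,tw,uw
∂2: piv[bdj,bem,eot,jmu,jmw,jtw,juw,mtu] rk=8  ker:muw
b_1=(24−8)−8=8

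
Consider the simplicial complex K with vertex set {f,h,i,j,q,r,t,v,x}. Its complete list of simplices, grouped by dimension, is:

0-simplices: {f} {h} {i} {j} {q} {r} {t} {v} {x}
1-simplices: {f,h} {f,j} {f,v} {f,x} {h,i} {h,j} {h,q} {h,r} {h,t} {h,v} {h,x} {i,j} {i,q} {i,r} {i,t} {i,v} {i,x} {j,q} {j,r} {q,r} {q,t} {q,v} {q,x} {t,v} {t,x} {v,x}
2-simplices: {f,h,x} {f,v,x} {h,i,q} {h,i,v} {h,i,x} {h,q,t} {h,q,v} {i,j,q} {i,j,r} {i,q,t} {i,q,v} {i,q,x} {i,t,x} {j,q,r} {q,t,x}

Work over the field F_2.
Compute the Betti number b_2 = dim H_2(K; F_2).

n_0=9 n_1=26 n_2=15  [Z2]
∂1: piv[fh,fj,fv,fx,hi,hq,hr,ht] rk=8  ker:hj,hv,hx,ij,iq,ir,it,iv,ix,jq,jr,qr,qt,qv,qx,tv,tx,vx
∂2: piv[fhx,fvx,hiq,hiv,hix,hqt,hqv,ijq,ijr,iqt,iqx,itx,jqr] rk=13  ker:iqv,qtx
b_2=(15−13)−0=2

b_2=2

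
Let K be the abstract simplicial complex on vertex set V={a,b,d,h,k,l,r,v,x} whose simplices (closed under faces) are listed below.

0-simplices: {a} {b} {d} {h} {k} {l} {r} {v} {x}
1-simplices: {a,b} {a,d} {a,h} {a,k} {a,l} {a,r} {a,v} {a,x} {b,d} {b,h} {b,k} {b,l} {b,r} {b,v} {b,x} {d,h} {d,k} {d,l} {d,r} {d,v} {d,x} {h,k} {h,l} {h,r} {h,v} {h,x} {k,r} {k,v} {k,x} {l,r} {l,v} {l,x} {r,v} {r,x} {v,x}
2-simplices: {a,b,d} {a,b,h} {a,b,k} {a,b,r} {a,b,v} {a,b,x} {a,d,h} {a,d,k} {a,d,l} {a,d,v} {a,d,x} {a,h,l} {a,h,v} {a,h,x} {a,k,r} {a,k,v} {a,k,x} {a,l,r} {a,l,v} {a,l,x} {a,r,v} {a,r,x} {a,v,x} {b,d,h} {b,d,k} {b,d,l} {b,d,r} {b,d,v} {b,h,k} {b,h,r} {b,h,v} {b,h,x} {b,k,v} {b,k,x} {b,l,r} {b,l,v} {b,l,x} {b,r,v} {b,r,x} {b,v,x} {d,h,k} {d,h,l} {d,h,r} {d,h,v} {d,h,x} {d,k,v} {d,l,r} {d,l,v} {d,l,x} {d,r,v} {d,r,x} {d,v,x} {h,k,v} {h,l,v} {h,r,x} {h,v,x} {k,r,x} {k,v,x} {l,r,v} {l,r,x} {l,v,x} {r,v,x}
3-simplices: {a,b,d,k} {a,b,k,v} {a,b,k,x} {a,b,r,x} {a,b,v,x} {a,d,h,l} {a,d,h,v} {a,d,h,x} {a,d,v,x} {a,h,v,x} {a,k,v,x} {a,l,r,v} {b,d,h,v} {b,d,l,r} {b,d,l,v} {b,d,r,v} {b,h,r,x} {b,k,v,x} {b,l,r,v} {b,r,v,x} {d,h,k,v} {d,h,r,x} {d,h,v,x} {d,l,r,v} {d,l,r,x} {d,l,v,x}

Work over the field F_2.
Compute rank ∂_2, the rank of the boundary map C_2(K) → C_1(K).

rank∂_2=27

n_0=9 n_1=35 n_2=62 n_3=26  [Z2]
∂1: piv[ab,ad,ah,ak,al,ar,av,ax] rk=8  ker:bd,bh,bk,bl,br,bv,bx,dh,dk,dl,dr,dv,dx,hk,hl,hr,hv,hx,kr,kv,kx,lr,lv,lx,rv,rx,vx
∂2: piv[abd,abh,abk,abr,abv,abx,adh,adk,adl,adv,adx,ahl,ahv,ahx,akr,akv,akx,alr,alv,alx,arv,arx,avx,bdl,bdr,bhk,bhr] rk=27  ker:bdh,bdk,bdv,bhv,bhx,bkv,bkx,blr,blv,blx,brv,brx,bvx,dhk,dhl,dhr,dhv,dhx,dkv,dlr,dlv,dlx,drv,drx,dvx,hkv,hlv,hrx,hvx,krx,kvx,lrv,lrx,lvx,rvx
∂3: piv[abdk,abkv,abkx,abrx,abvx,adhl,adhv,adhx,advx,ahvx,akvx,alrv,bdhv,bdlr,bdlv,bdrv,bhrx,blrv,brvx,dhkv,dhrx,dlrx,dlvx] rk=23  ker:bkvx,dhvx,dlrv
rk∂_2=27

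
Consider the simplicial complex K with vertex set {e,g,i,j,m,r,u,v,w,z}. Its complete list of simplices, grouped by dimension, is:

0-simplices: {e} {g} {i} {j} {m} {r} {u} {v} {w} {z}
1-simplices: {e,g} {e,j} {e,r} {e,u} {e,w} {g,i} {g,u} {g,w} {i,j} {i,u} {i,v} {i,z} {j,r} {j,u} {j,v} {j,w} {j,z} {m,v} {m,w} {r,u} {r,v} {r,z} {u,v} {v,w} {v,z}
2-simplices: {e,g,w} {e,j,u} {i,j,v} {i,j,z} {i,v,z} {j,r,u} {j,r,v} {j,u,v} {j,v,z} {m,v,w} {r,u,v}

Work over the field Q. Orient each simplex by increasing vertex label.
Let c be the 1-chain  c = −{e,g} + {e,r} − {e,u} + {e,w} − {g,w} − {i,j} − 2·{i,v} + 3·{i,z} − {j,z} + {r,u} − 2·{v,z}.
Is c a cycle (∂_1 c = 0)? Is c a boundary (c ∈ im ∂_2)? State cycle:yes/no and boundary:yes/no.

cycle:yes boundary:no

n_0=10 n_1=25 n_2=11  [Q]
∂1: piv[eg,ej,er,eu,ew,gi,iv,iz,mv] rk=9  ker:gu,gw,ij,iu,jr,ju,jv,jw,jz,mw,ru,rv,rz,uv,vw,vz
∂2: piv[egw,eju,ijv,ijz,ivz,jru,jrv,juv,mvw] rk=9  ker:jvz,ruv
∂1c = 0
c vs im∂2: residual ≠ 0 ⇒ not boundary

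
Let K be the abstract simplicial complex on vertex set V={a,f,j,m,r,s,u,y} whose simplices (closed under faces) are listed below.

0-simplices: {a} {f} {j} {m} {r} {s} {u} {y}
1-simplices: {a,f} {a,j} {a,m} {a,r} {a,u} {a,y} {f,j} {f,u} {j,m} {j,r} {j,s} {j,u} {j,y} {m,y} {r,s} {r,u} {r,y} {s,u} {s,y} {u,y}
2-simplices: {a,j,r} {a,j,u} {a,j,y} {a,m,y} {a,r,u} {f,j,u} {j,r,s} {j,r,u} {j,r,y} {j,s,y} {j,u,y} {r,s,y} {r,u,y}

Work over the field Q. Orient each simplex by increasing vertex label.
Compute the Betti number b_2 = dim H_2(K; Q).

n_0=8 n_1=20 n_2=13  [Q]
∂1: piv[af,aj,am,ar,au,ay,js] rk=7  ker:fj,fu,jm,jr,ju,jy,my,rs,ru,ry,su,sy,uy
∂2: piv[ajr,aju,ajy,amy,aru,fju,jrs,jry,jsy,juy] rk=10  ker:jru,rsy,ruy
b_2=(13−10)−0=3

b_2=3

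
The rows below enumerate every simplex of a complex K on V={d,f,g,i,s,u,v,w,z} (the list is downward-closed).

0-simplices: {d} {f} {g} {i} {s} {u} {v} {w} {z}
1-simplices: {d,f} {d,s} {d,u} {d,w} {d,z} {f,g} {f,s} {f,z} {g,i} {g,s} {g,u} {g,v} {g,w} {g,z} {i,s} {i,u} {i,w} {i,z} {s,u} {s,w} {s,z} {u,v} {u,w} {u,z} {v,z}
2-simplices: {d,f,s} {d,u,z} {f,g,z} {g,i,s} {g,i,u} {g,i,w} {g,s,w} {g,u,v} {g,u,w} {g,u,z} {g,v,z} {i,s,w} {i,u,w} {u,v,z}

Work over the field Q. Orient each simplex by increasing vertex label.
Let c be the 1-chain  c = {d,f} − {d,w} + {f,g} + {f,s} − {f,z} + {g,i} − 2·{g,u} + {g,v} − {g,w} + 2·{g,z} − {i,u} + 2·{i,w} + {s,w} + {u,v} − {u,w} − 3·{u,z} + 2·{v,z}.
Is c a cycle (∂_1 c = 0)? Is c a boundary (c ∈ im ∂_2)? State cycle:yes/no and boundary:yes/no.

cycle:yes boundary:no

n_0=9 n_1=25 n_2=14  [Q]
∂1: piv[df,ds,du,dw,dz,fg,gi,gv] rk=8  ker:fs,fz,gs,gu,gw,gz,is,iu,iw,iz,su,sw,sz,uv,uw,uz,vz
∂2: piv[dfs,duz,fgz,gis,giu,giw,gsw,guv,guw,guz,gvz] rk=11  ker:isw,iuw,uvz
∂1c = 0
c vs im∂2: residual ≠ 0 ⇒ not boundary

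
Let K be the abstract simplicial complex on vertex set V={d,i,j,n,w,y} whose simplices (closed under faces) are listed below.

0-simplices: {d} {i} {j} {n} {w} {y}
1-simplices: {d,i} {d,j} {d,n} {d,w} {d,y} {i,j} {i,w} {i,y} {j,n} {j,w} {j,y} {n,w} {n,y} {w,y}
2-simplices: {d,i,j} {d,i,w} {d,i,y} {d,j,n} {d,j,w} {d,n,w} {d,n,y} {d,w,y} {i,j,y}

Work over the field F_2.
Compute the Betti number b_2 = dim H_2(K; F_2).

n_0=6 n_1=14 n_2=9  [Z2]
∂1: piv[di,dj,dn,dw,dy] rk=5  ker:ij,iw,iy,jn,jw,jy,nw,ny,wy
∂2: piv[dij,diw,diy,djn,djw,dnw,dny,dwy,ijy] rk=9
b_2=(9−9)−0=0

b_2=0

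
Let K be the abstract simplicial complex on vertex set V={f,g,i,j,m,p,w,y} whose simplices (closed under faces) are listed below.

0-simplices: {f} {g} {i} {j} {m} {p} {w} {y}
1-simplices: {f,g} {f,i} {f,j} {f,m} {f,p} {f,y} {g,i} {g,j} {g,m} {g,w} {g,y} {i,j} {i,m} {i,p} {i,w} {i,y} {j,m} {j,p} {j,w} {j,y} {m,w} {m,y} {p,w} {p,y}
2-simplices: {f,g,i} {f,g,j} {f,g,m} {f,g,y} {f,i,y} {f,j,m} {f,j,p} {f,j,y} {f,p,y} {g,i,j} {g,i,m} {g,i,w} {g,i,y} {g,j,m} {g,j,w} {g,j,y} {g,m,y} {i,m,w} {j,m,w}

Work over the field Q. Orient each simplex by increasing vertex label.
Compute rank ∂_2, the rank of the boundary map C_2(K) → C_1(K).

rank∂_2=15

n_0=8 n_1=24 n_2=19  [Q]
∂1: piv[fg,fi,fj,fm,fp,fy,gw] rk=7  ker:gi,gj,gm,gy,ij,im,ip,iw,iy,jm,jp,jw,jy,mw,my,pw,py
∂2: piv[fgi,fgj,fgm,fgy,fiy,fjm,fjp,fjy,fpy,gij,gim,giw,gjw,gmy,imw] rk=15  ker:giy,gjm,gjy,jmw
rk∂_2=15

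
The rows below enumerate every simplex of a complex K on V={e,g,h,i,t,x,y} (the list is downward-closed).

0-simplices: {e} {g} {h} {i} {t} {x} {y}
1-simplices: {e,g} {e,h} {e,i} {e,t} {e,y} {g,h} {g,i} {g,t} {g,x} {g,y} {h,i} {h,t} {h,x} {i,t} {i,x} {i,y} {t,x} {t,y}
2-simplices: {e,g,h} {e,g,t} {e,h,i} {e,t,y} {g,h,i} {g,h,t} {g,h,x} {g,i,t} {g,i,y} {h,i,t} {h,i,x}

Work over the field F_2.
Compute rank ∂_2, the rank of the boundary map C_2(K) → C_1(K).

n_0=7 n_1=18 n_2=11  [Z2]
∂1: piv[eg,eh,ei,et,ey,gx] rk=6  ker:gh,gi,gt,gy,hi,ht,hx,it,ix,iy,tx,ty
∂2: piv[egh,egt,ehi,ety,ghi,ght,ghx,git,giy,hix] rk=10  ker:hit
rk∂_2=10

rank∂_2=10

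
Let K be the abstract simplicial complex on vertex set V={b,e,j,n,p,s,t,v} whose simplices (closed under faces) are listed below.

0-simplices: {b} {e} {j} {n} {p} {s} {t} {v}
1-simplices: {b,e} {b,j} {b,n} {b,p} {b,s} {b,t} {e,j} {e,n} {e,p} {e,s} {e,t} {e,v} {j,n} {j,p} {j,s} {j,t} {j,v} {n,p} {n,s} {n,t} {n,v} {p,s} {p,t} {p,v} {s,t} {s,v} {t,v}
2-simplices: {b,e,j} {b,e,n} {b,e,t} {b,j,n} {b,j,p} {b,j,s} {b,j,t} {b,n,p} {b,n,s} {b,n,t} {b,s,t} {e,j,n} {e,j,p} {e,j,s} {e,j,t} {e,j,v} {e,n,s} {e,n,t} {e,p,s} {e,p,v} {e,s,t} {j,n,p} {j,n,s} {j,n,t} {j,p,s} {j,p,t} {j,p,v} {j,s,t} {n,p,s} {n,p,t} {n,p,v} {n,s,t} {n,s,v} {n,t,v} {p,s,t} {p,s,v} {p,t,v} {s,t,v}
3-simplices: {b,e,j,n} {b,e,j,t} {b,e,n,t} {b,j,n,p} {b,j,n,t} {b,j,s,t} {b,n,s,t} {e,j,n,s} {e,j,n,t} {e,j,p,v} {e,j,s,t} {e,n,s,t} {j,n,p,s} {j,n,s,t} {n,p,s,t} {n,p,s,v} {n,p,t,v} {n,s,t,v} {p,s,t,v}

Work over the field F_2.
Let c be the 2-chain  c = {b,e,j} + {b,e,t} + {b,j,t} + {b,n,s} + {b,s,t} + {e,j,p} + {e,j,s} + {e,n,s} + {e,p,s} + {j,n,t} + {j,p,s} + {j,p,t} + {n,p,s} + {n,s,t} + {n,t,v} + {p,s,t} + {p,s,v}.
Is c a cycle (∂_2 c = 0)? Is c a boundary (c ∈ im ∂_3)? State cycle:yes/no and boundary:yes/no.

n_0=8 n_1=27 n_2=38 n_3=19  [Z2]
∂1: piv[be,bj,bn,bp,bs,bt,ev] rk=7  ker:ej,en,ep,es,et,jn,jp,js,jt,jv,np,ns,nt,nv,ps,pt,pv,st,sv,tv
∂2: piv[bej,ben,bet,bjn,bjp,bjs,bjt,bnp,bns,bnt,bst,ejp,ejs,ejv,eps,epv,jpt,npv,nsv,ntv] rk=20  ker:ejn,ejt,ens,ent,est,jnp,jns,jnt,jps,jpv,jst,nps,npt,nst,pst,psv,ptv,stv
∂3: piv[bejn,bejt,bent,bjnp,bjnt,bjst,bnst,ejns,ejpv,ejst,enst,jnps,npst,npsv,nptv,nstv] rk=16  ker:ejnt,jnst,pstv
∂2c = {b,n} + {b,t} + {e,j} + {e,n} + {e,s} + {e,t} + {j,n} + {j,p} + {j,t} + {n,p} + {n,t} + {n,v} + {p,s} + {p,v} + {s,t} + {s,v} + {t,v}

cycle:no boundary:no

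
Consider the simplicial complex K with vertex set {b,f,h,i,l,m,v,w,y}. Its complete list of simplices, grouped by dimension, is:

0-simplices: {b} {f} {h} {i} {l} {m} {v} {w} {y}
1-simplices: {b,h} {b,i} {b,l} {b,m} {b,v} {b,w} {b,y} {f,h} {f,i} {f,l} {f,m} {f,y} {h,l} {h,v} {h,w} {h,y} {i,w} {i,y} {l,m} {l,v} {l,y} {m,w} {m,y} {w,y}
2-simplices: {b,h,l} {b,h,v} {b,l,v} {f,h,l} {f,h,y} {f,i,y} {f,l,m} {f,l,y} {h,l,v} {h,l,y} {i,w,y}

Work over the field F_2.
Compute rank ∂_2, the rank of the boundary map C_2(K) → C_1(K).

n_0=9 n_1=24 n_2=11  [Z2]
∂1: piv[bh,bi,bl,bm,bv,bw,by,fh] rk=8  ker:fi,fl,fm,fy,hl,hv,hw,hy,iw,iy,lm,lv,ly,mw,my,wy
∂2: piv[bhl,bhv,blv,fhl,fhy,fiy,flm,fly,iwy] rk=9  ker:hlv,hly
rk∂_2=9

rank∂_2=9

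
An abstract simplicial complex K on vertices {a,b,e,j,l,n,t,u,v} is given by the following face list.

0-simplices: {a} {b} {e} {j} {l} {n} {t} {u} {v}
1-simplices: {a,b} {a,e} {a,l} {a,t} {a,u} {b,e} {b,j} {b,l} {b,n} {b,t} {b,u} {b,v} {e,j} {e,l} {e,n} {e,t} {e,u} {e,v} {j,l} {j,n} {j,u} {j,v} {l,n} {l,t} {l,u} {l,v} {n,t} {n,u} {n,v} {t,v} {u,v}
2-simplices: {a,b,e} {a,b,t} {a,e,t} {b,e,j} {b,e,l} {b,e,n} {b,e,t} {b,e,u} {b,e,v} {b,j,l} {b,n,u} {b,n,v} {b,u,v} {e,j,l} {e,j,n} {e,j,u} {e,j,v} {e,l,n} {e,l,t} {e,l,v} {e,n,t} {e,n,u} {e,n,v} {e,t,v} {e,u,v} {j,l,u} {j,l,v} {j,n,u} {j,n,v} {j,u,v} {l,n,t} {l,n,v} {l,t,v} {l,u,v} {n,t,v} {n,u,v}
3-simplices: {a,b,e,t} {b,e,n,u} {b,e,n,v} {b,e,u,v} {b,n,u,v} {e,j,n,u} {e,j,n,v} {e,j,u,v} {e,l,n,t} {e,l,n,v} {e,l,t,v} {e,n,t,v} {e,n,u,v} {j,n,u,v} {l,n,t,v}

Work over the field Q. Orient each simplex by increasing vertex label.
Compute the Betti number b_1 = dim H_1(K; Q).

b_1=2

n_0=9 n_1=31 n_2=36 n_3=15  [Q]
∂1: piv[ab,ae,al,at,au,bj,bn,bv] rk=8  ker:be,bl,bt,bu,ej,el,en,et,eu,ev,jl,jn,ju,jv,ln,lt,lu,lv,nt,nu,nv,tv,uv
∂2: piv[abe,abt,aet,bej,bel,ben,beu,bev,bjl,bnu,bnv,buv,ejn,eju,ejv,eln,elt,elv,ent,etv,jlu] rk=21  ker:bet,ejl,enu,env,euv,jlv,jnu,jnv,juv,lnt,lnv,ltv,luv,ntv,nuv
∂3: piv[abet,benu,benv,beuv,bnuv,ejnu,ejnv,ejuv,elnt,elnv,eltv,entv] rk=12  ker:enuv,jnuv,lntv
b_1=(31−8)−21=2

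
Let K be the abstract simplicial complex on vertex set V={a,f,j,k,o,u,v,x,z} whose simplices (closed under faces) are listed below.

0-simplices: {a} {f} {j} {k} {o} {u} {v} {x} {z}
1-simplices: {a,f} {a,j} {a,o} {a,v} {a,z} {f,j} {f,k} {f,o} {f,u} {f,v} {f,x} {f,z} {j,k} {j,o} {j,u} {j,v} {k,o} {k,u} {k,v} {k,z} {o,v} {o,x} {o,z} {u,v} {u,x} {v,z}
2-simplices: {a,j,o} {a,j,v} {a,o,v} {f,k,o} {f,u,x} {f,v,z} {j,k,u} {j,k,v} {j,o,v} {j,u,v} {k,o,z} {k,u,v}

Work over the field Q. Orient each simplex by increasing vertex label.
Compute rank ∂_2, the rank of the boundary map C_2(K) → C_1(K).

rank∂_2=10

n_0=9 n_1=26 n_2=12  [Q]
∂1: piv[af,aj,ao,av,az,fk,fu,fx] rk=8  ker:fj,fo,fv,fz,jk,jo,ju,jv,ko,ku,kv,kz,ov,ox,oz,uv,ux,vz
∂2: piv[ajo,ajv,aov,fko,fux,fvz,jku,jkv,juv,koz] rk=10  ker:jov,kuv
rk∂_2=10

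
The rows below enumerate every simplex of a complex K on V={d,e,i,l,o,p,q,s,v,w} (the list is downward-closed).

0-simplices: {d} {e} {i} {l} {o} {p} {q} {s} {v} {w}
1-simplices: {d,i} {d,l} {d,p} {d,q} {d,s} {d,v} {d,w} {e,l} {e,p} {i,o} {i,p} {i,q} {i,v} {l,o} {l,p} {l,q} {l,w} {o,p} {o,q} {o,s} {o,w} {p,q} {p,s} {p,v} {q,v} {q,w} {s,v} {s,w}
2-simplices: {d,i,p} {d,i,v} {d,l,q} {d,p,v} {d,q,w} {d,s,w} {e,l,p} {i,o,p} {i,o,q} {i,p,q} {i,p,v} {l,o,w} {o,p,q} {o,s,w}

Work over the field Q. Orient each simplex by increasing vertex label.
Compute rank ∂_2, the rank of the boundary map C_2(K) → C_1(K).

n_0=10 n_1=28 n_2=14  [Q]
∂1: piv[di,dl,dp,dq,ds,dv,dw,el,io] rk=9  ker:ep,ip,iq,iv,lo,lp,lq,lw,op,oq,os,ow,pq,ps,pv,qv,qw,sv,sw
∂2: piv[dip,div,dlq,dpv,dqw,dsw,elp,iop,ioq,ipq,low,osw] rk=12  ker:ipv,opq
rk∂_2=12

rank∂_2=12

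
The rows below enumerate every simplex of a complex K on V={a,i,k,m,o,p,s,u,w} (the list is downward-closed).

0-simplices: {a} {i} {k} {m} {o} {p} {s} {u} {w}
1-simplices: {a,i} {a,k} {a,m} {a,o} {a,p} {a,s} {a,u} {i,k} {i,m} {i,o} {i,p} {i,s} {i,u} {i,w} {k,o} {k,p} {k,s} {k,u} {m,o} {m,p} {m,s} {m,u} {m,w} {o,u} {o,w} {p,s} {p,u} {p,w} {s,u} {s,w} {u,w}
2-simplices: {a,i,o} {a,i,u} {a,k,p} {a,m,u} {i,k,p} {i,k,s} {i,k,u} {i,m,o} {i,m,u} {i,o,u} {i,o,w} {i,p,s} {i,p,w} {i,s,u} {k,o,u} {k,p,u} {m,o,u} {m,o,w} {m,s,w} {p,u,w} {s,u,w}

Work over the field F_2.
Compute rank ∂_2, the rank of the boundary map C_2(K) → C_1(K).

rank∂_2=20

n_0=9 n_1=31 n_2=21  [Z2]
∂1: piv[ai,ak,am,ao,ap,as,au,iw] rk=8  ker:ik,im,io,ip,is,iu,ko,kp,ks,ku,mo,mp,ms,mu,mw,ou,ow,ps,pu,pw,su,sw,uw
∂2: piv[aio,aiu,akp,amu,ikp,iks,iku,imo,imu,iou,iow,ips,ipw,isu,kou,kpu,mow,msw,puw,suw] rk=20  ker:mou
rk∂_2=20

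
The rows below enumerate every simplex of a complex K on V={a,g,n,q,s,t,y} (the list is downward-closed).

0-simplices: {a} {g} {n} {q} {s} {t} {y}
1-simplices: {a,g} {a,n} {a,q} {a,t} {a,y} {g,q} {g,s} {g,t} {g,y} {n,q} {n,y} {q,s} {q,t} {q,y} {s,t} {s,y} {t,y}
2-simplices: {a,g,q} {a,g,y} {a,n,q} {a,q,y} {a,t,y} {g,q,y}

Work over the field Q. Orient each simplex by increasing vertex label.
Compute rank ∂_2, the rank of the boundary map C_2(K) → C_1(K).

rank∂_2=5

n_0=7 n_1=17 n_2=6  [Q]
∂1: piv[ag,an,aq,at,ay,gs] rk=6  ker:gq,gt,gy,nq,ny,qs,qt,qy,st,sy,ty
∂2: piv[agq,agy,anq,aqy,aty] rk=5  ker:gqy
rk∂_2=5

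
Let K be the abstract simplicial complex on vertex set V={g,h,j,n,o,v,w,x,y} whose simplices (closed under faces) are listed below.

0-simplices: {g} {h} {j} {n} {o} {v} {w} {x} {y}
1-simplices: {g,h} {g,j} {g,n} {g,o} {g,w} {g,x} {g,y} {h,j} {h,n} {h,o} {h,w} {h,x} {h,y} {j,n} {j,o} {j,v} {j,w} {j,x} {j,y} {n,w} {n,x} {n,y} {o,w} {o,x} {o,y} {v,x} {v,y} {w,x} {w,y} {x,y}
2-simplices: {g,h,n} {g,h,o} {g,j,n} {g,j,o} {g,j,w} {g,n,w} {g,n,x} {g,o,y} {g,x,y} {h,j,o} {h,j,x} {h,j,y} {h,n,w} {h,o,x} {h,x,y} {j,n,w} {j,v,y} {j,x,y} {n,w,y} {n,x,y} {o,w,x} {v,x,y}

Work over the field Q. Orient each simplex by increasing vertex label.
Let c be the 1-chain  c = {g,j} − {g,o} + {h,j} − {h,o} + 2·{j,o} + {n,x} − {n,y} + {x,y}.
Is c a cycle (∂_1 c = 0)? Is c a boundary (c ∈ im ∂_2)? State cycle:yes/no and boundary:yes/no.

n_0=9 n_1=30 n_2=22  [Q]
∂1: piv[gh,gj,gn,go,gw,gx,gy,jv] rk=8  ker:hj,hn,ho,hw,hx,hy,jn,jo,jw,jx,jy,nw,nx,ny,ow,ox,oy,vx,vy,wx,wy,xy
∂2: piv[ghn,gho,gjn,gjo,gjw,gnw,gnx,goy,gxy,hjo,hjx,hjy,hnw,hox,hxy,jvy,nwy,nxy,owx,vxy] rk=20  ker:jnw,jxy
∂1c = 0
c vs im∂2: reduces to 0 ⇒ boundary

cycle:yes boundary:yes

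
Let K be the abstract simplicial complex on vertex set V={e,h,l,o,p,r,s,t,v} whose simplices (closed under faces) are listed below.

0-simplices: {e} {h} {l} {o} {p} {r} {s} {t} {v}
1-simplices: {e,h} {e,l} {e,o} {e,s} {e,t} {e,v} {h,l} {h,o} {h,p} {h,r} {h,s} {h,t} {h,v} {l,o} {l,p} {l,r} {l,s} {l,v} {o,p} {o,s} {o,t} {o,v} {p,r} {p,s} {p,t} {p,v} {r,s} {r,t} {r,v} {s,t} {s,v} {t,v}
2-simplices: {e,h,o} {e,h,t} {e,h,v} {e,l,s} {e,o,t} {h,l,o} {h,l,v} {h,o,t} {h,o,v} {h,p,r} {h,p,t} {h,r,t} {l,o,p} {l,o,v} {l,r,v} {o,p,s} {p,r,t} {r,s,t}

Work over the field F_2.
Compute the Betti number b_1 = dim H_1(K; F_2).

n_0=9 n_1=32 n_2=18  [Z2]
∂1: piv[eh,el,eo,es,et,ev,hp,hr] rk=8  ker:hl,ho,hs,ht,hv,lo,lp,lr,ls,lv,op,os,ot,ov,pr,ps,pt,pv,rs,rt,rv,st,sv,tv
∂2: piv[eho,eht,ehv,els,eot,hlo,hlv,hov,hpr,hpt,hrt,lop,lrv,ops,rst] rk=15  ker:hot,lov,prt
b_1=(32−8)−15=9

b_1=9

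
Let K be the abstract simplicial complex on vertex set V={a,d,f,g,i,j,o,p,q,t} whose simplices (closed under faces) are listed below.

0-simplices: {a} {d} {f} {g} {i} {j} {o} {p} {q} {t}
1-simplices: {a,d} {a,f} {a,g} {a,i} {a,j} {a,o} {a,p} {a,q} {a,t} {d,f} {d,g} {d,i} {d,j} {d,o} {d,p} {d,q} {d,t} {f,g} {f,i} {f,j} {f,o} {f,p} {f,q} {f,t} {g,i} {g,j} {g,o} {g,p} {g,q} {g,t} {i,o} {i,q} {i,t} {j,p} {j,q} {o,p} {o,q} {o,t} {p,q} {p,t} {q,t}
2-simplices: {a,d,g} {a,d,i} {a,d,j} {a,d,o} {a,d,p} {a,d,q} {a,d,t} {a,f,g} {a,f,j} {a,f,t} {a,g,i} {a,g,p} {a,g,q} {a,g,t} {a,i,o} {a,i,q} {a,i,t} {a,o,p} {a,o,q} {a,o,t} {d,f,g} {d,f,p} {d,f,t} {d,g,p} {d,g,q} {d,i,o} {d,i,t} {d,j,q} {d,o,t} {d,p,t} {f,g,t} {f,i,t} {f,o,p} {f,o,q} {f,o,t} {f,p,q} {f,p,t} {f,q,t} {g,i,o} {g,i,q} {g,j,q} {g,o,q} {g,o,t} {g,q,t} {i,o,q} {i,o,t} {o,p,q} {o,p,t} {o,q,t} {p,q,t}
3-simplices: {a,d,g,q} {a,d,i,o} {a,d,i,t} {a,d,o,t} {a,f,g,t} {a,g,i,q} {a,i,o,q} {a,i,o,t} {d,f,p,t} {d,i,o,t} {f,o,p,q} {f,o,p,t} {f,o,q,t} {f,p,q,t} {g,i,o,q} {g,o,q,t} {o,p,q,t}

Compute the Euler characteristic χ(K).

χ(K)=2

n_0=10 n_1=41 n_2=50 n_3=17
χ=+10−41+50−17=2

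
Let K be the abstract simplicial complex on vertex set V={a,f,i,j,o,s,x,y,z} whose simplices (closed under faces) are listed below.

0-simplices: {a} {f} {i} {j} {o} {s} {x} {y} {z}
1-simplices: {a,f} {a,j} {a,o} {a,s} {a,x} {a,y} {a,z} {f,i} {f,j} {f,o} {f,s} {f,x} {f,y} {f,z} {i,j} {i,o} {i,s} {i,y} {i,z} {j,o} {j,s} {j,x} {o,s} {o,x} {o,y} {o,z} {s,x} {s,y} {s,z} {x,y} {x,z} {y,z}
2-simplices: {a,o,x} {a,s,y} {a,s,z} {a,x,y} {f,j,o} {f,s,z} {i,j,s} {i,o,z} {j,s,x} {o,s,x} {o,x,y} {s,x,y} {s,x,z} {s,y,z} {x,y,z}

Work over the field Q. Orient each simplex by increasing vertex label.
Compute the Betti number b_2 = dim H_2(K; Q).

b_2=1

n_0=9 n_1=32 n_2=15  [Q]
∂1: piv[af,aj,ao,as,ax,ay,az,fi] rk=8  ker:fj,fo,fs,fx,fy,fz,ij,io,is,iy,iz,jo,js,jx,os,ox,oy,oz,sx,sy,sz,xy,xz,yz
∂2: piv[aox,asy,asz,axy,fjo,fsz,ijs,ioz,jsx,osx,oxy,sxy,sxz,syz] rk=14  ker:xyz
b_2=(15−14)−0=1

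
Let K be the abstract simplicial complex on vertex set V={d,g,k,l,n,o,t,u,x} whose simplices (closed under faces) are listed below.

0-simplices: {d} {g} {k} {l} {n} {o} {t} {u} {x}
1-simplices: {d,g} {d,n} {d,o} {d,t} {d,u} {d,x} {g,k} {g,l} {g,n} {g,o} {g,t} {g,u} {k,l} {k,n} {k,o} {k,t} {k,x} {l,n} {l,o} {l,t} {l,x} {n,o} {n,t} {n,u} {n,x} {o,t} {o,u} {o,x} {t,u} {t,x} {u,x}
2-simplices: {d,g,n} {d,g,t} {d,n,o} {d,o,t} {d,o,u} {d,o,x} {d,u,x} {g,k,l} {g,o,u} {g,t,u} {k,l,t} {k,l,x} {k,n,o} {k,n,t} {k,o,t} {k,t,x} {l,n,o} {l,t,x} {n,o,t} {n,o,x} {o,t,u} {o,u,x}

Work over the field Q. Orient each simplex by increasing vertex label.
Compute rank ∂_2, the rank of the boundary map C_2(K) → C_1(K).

rank∂_2=19

n_0=9 n_1=31 n_2=22  [Q]
∂1: piv[dg,dn,do,dt,du,dx,gk,gl] rk=8  ker:gn,go,gt,gu,kl,kn,ko,kt,kx,ln,lo,lt,lx,no,nt,nu,nx,ot,ou,ox,tu,tx,ux
∂2: piv[dgn,dgt,dno,dot,dou,dox,dux,gkl,gou,gtu,klt,klx,kno,knt,kot,ktx,lno,nox,otu] rk=19  ker:ltx,not,oux
rk∂_2=19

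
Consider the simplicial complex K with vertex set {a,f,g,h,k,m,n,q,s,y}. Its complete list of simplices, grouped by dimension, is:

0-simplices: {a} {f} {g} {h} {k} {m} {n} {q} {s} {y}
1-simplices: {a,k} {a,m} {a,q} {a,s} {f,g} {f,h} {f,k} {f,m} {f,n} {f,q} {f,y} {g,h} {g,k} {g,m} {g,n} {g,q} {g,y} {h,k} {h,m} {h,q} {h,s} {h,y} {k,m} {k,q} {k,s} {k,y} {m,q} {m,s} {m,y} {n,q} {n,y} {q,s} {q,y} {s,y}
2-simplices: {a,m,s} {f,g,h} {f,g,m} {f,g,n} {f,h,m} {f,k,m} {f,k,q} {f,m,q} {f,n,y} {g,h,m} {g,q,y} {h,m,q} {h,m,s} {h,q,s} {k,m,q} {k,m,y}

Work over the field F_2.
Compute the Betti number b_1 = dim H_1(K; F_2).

b_1=11

n_0=10 n_1=34 n_2=16  [Z2]
∂1: piv[ak,am,aq,as,fg,fh,fk,fn,fy] rk=9  ker:fm,fq,gh,gk,gm,gn,gq,gy,hk,hm,hq,hs,hy,km,kq,ks,ky,mq,ms,my,nq,ny,qs,qy,sy
∂2: piv[ams,fgh,fgm,fgn,fhm,fkm,fkq,fmq,fny,gqy,hmq,hms,hqs,kmy] rk=14  ker:ghm,kmq
b_1=(34−9)−14=11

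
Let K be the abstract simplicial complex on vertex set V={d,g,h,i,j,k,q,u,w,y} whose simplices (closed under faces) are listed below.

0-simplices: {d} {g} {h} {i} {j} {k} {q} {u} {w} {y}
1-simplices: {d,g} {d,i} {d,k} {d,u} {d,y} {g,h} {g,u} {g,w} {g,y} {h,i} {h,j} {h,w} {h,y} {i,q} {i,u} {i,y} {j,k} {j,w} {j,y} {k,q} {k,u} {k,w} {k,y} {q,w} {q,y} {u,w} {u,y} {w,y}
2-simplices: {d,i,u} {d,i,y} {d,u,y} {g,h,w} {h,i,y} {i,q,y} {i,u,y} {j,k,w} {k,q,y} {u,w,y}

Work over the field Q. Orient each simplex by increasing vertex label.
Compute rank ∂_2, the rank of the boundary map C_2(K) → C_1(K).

rank∂_2=9

n_0=10 n_1=28 n_2=10  [Q]
∂1: piv[dg,di,dk,du,dy,gh,gw,hj,iq] rk=9  ker:gu,gy,hi,hw,hy,iu,iy,jk,jw,jy,kq,ku,kw,ky,qw,qy,uw,uy,wy
∂2: piv[diu,diy,duy,ghw,hiy,iqy,jkw,kqy,uwy] rk=9  ker:iuy
rk∂_2=9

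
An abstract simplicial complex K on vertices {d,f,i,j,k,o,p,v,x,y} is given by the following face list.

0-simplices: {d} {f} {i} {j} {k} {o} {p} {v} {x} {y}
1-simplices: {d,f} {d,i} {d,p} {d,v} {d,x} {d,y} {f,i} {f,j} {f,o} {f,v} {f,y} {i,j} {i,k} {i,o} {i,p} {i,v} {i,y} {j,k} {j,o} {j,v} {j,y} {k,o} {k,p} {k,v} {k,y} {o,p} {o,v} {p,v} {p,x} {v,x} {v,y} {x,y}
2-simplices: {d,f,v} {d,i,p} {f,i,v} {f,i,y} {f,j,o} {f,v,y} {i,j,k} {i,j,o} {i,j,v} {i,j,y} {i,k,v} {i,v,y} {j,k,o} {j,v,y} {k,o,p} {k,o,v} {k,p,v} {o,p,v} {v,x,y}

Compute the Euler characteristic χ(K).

n_0=10 n_1=32 n_2=19
χ=+10−32+19=-3

χ(K)=-3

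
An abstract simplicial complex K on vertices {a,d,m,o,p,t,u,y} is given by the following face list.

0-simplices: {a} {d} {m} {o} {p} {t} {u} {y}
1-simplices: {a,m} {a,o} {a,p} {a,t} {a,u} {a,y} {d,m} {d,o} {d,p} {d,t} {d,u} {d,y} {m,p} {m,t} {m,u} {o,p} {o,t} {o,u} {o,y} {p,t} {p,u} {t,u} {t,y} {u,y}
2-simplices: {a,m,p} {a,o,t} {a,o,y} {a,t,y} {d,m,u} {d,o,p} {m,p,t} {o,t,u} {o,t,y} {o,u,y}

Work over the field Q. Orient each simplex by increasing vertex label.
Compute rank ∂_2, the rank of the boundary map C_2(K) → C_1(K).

rank∂_2=9

n_0=8 n_1=24 n_2=10  [Q]
∂1: piv[am,ao,ap,at,au,ay,dm] rk=7  ker:do,dp,dt,du,dy,mp,mt,mu,op,ot,ou,oy,pt,pu,tu,ty,uy
∂2: piv[amp,aot,aoy,aty,dmu,dop,mpt,otu,ouy] rk=9  ker:oty
rk∂_2=9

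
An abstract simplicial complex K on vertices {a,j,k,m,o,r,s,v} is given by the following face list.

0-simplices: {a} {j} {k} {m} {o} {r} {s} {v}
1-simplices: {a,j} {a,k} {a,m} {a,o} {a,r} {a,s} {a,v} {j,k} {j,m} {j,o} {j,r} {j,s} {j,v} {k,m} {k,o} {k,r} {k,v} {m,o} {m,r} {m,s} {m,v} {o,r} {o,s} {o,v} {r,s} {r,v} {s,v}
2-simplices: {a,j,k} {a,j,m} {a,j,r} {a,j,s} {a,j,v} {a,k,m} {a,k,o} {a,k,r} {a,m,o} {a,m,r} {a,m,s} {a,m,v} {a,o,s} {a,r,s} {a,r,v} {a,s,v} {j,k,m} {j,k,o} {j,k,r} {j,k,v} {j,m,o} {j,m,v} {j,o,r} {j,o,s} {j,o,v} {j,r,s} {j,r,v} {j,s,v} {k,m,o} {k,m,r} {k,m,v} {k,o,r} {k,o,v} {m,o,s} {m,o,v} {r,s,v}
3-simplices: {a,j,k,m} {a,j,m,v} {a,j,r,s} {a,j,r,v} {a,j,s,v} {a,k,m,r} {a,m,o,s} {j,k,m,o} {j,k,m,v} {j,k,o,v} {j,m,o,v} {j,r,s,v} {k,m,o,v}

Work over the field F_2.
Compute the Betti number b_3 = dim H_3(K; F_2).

n_0=8 n_1=27 n_2=36 n_3=13  [Z2]
∂1: piv[aj,ak,am,ao,ar,as,av] rk=7  ker:jk,jm,jo,jr,js,jv,km,ko,kr,kv,mo,mr,ms,mv,or,os,ov,rs,rv,sv
∂2: piv[ajk,ajm,ajr,ajs,ajv,akm,ako,akr,amo,amr,ams,amv,aos,ars,arv,asv,jko,jkv,jor,jov] rk=20  ker:jkm,jkr,jmo,jmv,jos,jrs,jrv,jsv,kmo,kmr,kmv,kor,kov,mos,mov,rsv
∂3: piv[ajkm,ajmv,ajrs,ajrv,ajsv,akmr,amos,jkmo,jkmv,jkov,jmov,jrsv] rk=12  ker:kmov
b_3=(13−12)−0=1

b_3=1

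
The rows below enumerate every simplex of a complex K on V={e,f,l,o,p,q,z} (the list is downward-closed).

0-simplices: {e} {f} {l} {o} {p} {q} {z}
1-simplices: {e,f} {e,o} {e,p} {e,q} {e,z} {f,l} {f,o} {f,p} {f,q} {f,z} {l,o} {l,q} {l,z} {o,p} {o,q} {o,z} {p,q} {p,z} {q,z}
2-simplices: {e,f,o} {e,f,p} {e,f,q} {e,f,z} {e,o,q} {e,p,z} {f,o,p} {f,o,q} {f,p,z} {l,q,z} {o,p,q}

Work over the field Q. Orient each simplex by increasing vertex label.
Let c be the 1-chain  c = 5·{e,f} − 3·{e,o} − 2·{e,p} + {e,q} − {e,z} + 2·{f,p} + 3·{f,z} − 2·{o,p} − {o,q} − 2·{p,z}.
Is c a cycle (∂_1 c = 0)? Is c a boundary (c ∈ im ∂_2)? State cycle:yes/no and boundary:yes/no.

n_0=7 n_1=19 n_2=11  [Q]
∂1: piv[ef,eo,ep,eq,ez,fl] rk=6  ker:fo,fp,fq,fz,lo,lq,lz,op,oq,oz,pq,pz,qz
∂2: piv[efo,efp,efq,efz,eoq,epz,fop,lqz,opq] rk=9  ker:foq,fpz
∂1c = 0
c vs im∂2: reduces to 0 ⇒ boundary

cycle:yes boundary:yes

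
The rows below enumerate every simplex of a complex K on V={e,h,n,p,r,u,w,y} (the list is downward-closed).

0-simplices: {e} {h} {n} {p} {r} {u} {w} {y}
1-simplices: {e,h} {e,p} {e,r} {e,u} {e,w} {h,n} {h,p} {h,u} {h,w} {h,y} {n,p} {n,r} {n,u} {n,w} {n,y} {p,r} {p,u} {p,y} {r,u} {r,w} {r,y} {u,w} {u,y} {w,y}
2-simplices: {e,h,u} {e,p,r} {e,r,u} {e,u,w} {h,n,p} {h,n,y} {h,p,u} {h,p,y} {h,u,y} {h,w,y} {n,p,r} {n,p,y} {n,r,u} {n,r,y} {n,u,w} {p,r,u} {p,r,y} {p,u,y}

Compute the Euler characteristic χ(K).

n_0=8 n_1=24 n_2=18
χ=+8−24+18=2

χ(K)=2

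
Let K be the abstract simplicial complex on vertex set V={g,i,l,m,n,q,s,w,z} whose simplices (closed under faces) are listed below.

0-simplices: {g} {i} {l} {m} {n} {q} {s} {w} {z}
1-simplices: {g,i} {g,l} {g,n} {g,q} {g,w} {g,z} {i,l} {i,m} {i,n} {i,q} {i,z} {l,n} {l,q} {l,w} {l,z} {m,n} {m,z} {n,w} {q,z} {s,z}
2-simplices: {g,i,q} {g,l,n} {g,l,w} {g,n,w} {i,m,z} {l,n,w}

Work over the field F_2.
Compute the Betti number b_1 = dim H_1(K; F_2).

b_1=7

n_0=9 n_1=20 n_2=6  [Z2]
∂1: piv[gi,gl,gn,gq,gw,gz,im,sz] rk=8  ker:il,in,iq,iz,ln,lq,lw,lz,mn,mz,nw,qz
∂2: piv[giq,gln,glw,gnw,imz] rk=5  ker:lnw
b_1=(20−8)−5=7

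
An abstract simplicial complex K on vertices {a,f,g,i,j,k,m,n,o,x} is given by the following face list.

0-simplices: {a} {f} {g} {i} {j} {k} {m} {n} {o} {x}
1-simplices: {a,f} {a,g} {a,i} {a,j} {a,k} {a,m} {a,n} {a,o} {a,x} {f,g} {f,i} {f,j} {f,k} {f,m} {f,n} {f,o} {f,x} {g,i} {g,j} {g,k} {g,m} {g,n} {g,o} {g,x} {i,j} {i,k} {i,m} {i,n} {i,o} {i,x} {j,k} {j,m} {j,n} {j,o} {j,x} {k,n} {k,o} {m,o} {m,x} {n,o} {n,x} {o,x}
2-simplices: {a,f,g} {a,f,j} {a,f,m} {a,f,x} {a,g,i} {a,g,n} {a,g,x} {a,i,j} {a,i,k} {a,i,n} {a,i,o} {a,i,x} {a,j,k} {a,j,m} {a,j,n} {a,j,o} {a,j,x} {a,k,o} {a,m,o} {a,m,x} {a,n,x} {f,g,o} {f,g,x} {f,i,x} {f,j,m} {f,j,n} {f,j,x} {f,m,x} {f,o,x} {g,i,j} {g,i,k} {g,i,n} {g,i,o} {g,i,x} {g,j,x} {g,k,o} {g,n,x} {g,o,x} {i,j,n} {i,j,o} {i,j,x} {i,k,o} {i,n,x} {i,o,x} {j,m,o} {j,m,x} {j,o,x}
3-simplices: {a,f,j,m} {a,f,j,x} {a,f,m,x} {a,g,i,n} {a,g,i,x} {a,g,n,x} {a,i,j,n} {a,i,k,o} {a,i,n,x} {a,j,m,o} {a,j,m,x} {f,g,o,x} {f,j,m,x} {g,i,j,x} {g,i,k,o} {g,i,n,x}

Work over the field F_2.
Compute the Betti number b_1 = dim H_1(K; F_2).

n_0=10 n_1=42 n_2=47 n_3=16  [Z2]
∂1: piv[af,ag,ai,aj,ak,am,an,ao,ax] rk=9  ker:fg,fi,fj,fk,fm,fn,fo,fx,gi,gj,gk,gm,gn,go,gx,ij,ik,im,in,io,ix,jk,jm,jn,jo,jx,kn,ko,mo,mx,no,nx,ox
∂2: piv[afg,afj,afm,afx,agi,agn,agx,aij,aik,ain,aio,aix,ajk,ajm,ajn,ajo,ajx,ako,amo,amx,anx,fgo,fix,fjn,fox,gij,gik,gio] rk=28  ker:fgx,fjm,fjx,fmx,gin,gix,gjx,gko,gnx,gox,ijn,ijo,ijx,iko,inx,iox,jmo,jmx,jox
∂3: piv[afjm,afjx,afmx,agin,agix,agnx,aijn,aiko,ainx,ajmo,ajmx,fgox,gijx,giko] rk=14  ker:fjmx,ginx
b_1=(42−9)−28=5

b_1=5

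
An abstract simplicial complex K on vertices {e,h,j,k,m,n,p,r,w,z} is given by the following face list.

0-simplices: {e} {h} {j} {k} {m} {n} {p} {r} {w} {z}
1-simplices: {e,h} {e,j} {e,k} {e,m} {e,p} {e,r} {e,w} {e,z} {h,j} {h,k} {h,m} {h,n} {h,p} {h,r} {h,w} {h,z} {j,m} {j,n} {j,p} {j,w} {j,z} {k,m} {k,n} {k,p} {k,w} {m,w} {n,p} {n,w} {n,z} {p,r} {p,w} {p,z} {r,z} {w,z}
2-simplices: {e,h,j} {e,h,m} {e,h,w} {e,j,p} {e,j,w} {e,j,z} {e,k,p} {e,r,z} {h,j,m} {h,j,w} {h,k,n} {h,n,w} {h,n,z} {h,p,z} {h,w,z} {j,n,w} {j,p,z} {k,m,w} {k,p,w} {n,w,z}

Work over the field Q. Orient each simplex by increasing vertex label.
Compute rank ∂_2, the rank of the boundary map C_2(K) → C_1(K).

rank∂_2=18

n_0=10 n_1=34 n_2=20  [Q]
∂1: piv[eh,ej,ek,em,ep,er,ew,ez,hn] rk=9  ker:hj,hk,hm,hp,hr,hw,hz,jm,jn,jp,jw,jz,km,kn,kp,kw,mw,np,nw,nz,pr,pw,pz,rz,wz
∂2: piv[ehj,ehm,ehw,ejp,ejw,ejz,ekp,erz,hjm,hkn,hnw,hnz,hpz,hwz,jnw,jpz,kmw,kpw] rk=18  ker:hjw,nwz
rk∂_2=18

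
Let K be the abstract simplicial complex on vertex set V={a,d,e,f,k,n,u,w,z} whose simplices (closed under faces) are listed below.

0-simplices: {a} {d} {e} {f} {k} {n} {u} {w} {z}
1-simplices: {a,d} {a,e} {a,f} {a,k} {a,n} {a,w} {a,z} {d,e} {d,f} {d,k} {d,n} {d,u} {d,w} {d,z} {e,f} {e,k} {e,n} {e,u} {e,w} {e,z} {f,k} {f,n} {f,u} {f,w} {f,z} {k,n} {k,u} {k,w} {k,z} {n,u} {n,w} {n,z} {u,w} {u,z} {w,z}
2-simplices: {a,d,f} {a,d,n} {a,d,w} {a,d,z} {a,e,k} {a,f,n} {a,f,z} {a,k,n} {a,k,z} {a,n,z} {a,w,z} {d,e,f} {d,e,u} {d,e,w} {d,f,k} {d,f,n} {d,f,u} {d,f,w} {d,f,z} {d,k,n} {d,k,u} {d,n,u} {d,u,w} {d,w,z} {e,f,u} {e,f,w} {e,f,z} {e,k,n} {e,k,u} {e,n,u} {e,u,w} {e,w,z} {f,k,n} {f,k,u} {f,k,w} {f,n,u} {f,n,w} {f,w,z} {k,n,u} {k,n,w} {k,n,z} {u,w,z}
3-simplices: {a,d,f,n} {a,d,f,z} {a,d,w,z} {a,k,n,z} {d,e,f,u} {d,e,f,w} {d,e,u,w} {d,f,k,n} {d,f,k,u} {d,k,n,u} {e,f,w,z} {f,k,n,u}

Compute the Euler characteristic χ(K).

χ(K)=4

n_0=9 n_1=35 n_2=42 n_3=12
χ=+9−35+42−12=4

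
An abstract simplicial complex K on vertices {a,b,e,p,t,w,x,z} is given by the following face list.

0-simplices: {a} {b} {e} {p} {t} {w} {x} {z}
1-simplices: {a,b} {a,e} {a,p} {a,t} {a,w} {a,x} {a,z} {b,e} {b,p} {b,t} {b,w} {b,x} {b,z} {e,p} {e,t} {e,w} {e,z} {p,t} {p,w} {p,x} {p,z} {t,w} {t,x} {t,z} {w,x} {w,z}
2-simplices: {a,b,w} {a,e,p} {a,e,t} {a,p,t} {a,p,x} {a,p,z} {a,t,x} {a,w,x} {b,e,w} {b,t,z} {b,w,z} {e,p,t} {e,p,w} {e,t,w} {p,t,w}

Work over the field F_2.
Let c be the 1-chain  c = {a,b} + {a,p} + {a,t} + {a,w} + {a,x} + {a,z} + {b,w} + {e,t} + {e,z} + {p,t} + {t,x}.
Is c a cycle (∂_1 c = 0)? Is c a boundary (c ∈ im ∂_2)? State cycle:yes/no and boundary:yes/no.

n_0=8 n_1=26 n_2=15  [Z2]
∂1: piv[ab,ae,ap,at,aw,ax,az] rk=7  ker:be,bp,bt,bw,bx,bz,ep,et,ew,ez,pt,pw,px,pz,tw,tx,tz,wx,wz
∂2: piv[abw,aep,aet,apt,apx,apz,atx,awx,bew,btz,bwz,epw,etw] rk=13  ker:ept,ptw
∂1c = 0
c vs im∂2: residual ≠ 0 ⇒ not boundary

cycle:yes boundary:no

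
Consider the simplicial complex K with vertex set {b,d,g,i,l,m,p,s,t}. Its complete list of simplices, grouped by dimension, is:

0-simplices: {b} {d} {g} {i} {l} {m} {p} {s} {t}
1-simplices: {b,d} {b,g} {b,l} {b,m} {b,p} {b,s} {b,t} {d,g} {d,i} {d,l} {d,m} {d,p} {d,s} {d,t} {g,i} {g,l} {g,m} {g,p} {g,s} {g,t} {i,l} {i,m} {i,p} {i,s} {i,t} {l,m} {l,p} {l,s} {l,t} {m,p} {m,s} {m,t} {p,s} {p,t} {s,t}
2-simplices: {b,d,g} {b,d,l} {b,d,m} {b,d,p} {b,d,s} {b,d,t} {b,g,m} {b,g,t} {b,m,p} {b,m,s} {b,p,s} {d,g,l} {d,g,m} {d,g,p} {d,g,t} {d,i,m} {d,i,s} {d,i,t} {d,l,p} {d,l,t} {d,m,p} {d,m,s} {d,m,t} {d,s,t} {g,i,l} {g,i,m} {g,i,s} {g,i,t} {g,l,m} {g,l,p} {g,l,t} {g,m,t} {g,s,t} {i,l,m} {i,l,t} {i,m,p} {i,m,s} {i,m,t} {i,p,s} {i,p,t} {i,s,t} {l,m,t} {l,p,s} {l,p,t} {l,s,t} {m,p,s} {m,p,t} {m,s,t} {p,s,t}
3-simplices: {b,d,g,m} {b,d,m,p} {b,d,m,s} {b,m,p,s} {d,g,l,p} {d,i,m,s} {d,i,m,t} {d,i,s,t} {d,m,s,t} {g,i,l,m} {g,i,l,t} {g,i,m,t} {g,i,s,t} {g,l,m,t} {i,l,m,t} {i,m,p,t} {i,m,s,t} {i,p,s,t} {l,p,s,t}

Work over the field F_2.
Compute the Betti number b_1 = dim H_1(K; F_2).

n_0=9 n_1=35 n_2=49 n_3=19  [Z2]
∂1: piv[bd,bg,bl,bm,bp,bs,bt,di] rk=8  ker:dg,dl,dm,dp,ds,dt,gi,gl,gm,gp,gs,gt,il,im,ip,is,it,lm,lp,ls,lt,mp,ms,mt,ps,pt,st
∂2: piv[bdg,bdl,bdm,bdp,bds,bdt,bgm,bgt,bmp,bms,bps,dgl,dgp,dim,dis,dit,dlp,dlt,dmt,dst,gil,gim,gis,glm,imp,ipt,lps] rk=27  ker:dgm,dgt,dmp,dms,git,glp,glt,gmt,gst,ilm,ilt,ims,imt,ips,ist,lmt,lpt,lst,mps,mpt,mst,pst
∂3: piv[bdgm,bdmp,bdms,bmps,dglp,dims,dimt,dist,dmst,gilm,gilt,gimt,gist,glmt,impt,ipst,lpst] rk=17  ker:ilmt,imst
b_1=(35−8)−27=0

b_1=0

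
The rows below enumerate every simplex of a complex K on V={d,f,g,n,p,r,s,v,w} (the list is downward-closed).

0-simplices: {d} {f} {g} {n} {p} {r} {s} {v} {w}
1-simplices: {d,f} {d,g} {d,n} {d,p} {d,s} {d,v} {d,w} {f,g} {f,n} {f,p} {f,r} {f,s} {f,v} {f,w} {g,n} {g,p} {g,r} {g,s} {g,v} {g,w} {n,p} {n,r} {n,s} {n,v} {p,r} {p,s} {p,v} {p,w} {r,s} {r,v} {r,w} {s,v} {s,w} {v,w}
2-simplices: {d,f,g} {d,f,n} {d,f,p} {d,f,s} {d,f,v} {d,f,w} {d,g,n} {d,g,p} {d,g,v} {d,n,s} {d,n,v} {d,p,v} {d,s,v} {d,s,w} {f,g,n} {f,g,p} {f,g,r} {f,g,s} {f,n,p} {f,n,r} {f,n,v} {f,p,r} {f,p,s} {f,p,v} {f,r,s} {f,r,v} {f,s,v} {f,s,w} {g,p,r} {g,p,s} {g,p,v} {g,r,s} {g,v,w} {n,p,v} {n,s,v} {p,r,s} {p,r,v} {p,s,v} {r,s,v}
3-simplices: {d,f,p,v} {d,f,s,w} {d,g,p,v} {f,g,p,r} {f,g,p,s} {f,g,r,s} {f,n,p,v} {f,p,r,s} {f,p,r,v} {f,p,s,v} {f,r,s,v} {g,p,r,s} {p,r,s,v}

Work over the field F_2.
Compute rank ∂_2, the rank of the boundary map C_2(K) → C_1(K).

n_0=9 n_1=34 n_2=39 n_3=13  [Z2]
∂1: piv[df,dg,dn,dp,ds,dv,dw,fr] rk=8  ker:fg,fn,fp,fs,fv,fw,gn,gp,gr,gs,gv,gw,np,nr,ns,nv,pr,ps,pv,pw,rs,rv,rw,sv,sw,vw
∂2: piv[dfg,dfn,dfp,dfs,dfv,dfw,dgn,dgp,dgv,dns,dnv,dpv,dsv,dsw,fgr,fgs,fnp,fnr,fpr,fps,frs,frv,gvw] rk=23  ker:fgn,fgp,fnv,fpv,fsv,fsw,gpr,gps,gpv,grs,npv,nsv,prs,prv,psv,rsv
∂3: piv[dfpv,dfsw,dgpv,fgpr,fgps,fgrs,fnpv,fprs,fprv,fpsv,frsv] rk=11  ker:gprs,prsv
rk∂_2=23

rank∂_2=23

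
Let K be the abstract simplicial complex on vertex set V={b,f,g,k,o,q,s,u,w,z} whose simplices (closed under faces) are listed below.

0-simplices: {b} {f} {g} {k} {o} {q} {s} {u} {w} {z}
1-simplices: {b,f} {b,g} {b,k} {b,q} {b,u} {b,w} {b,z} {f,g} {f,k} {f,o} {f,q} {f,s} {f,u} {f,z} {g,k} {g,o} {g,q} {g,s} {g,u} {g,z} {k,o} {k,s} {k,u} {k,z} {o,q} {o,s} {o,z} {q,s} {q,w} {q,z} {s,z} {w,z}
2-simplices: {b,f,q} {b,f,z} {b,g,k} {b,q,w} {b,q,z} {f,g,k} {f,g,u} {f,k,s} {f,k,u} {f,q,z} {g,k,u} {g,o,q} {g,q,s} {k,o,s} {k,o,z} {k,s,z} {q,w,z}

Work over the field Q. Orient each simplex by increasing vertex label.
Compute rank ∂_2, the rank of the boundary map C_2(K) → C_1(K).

n_0=10 n_1=32 n_2=17  [Q]
∂1: piv[bf,bg,bk,bq,bu,bw,bz,fo,fs] rk=9  ker:fg,fk,fq,fu,fz,gk,go,gq,gs,gu,gz,ko,ks,ku,kz,oq,os,oz,qs,qw,qz,sz,wz
∂2: piv[bfq,bfz,bgk,bqw,bqz,fgk,fgu,fks,fku,goq,gqs,kos,koz,ksz,qwz] rk=15  ker:fqz,gku
rk∂_2=15

rank∂_2=15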